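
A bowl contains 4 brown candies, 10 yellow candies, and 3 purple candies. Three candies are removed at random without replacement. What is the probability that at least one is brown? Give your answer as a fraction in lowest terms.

P(no brown) = 13/17 × 12/16 × 11/15 = 1716/4080 = 143/340.
P(at least one) = 1 − 143/340 = 197/340.

197/340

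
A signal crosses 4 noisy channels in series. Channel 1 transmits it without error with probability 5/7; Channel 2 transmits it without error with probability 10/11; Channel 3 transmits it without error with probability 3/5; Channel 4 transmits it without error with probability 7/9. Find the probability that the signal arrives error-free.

10/33

The events are sequential, so multiply the conditional probabilities:
P = 5/7 × 10/11 × 3/5 × 7/9 = 1050/3465 = 10/33.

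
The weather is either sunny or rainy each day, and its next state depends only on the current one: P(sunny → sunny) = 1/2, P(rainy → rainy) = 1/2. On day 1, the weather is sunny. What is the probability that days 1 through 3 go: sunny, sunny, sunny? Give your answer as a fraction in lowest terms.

1/4

Day 1 is given. For each transition, use the conditional probability from the current state:
P(sunny | sunny) = 1/2; P(sunny | sunny) = 1/2.
P = 1/2 × 1/2 = 1/4.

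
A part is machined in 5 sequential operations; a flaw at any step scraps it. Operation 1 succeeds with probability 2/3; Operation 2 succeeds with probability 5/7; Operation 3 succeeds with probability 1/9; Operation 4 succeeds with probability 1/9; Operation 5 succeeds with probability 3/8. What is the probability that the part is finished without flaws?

5/2268

The events are sequential, so multiply the conditional probabilities:
P = 2/3 × 5/7 × 1/9 × 1/9 × 3/8 = 30/13608 = 5/2268.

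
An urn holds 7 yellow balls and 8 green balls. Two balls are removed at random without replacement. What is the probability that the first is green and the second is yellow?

Each draw changes the counts, so multiply the conditional probabilities along the sequence:
P = 8/15 × 7/14 = 56/210 = 4/15.

4/15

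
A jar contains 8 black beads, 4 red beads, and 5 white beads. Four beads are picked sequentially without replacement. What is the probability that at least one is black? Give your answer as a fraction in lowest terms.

P(no black) = 9/17 × 8/16 × 7/15 × 6/14 = 3024/57120 = 9/170.
P(at least one) = 1 − 9/170 = 161/170.

161/170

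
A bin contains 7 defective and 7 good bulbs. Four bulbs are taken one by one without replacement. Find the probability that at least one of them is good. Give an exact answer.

P(no good) = 7/14 × 6/13 × 5/12 × 4/11 = 840/24024 = 5/143.
P(at least one) = 1 − 5/143 = 138/143.

138/143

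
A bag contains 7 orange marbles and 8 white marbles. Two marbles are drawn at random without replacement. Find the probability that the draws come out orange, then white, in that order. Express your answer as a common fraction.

4/15

Multiply the probability of each draw given the previous ones:
P = 7/15 × 8/14 = 56/210 = 4/15.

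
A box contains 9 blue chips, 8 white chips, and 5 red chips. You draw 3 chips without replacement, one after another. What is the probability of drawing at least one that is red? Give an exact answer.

43/77

P(no red) = 17/22 × 16/21 × 15/20 = 4080/9240 = 34/77.
P(at least one) = 1 − 34/77 = 43/77.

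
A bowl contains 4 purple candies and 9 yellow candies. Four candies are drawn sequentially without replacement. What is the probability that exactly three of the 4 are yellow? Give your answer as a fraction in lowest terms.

336/715

One ordering (yellow drawn first) has probability 9/13 × 8/12 × 7/11 × 4/10 = 2016/17160 = 84/715.
There are C(4,3) = 4 such orderings, each equally likely, so P = 4 × 84/715 = 336/715.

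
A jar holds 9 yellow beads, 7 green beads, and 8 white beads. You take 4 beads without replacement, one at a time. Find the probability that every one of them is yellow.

P(every draw is yellow) = 9/24 × 8/23 × 7/22 × 6/21 = 3024/255024 = 3/253.

3/253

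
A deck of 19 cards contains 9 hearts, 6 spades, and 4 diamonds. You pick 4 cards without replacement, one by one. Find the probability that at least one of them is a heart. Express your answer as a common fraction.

P(no hearts) = 10/19 × 9/18 × 8/17 × 7/16 = 5040/93024 = 35/646.
P(at least one) = 1 − 35/646 = 611/646.

611/646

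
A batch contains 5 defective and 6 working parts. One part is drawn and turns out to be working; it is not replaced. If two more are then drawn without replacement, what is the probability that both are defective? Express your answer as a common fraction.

With the first part removed, 5 defective remain out of 10.
P = 5/10 × 4/9 = 20/90 = 2/9.

2/9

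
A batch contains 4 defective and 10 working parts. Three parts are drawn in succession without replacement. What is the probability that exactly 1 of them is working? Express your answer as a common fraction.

One ordering (working drawn first) has probability 10/14 × 4/13 × 3/12 = 120/2184 = 5/91.
There are C(3,1) = 3 such orderings, each equally likely, so P = 3 × 5/91 = 15/91.

15/91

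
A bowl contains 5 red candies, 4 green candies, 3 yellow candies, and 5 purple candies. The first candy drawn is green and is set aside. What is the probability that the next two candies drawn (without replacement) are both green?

1/40

After the first draw, 3 of the remaining 16 candies are green.
P = 3/16 × 2/15 = 6/240 = 1/40.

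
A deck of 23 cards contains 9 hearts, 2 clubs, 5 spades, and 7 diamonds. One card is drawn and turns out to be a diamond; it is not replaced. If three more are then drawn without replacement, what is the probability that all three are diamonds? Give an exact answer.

1/77

With the first card removed, 6 diamonds remain out of 22.
P = 6/22 × 5/21 × 4/20 = 120/9240 = 1/77.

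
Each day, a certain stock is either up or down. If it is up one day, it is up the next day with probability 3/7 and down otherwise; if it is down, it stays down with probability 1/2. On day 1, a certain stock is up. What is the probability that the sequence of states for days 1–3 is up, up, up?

9/49

Day 1 is given. For each transition, use the conditional probability from the current state:
P(up | up) = 3/7; P(up | up) = 3/7.
P = 3/7 × 3/7 = 9/49.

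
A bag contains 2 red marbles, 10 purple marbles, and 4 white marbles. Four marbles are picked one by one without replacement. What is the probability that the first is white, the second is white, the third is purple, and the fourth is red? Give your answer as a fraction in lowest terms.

1/182

Each draw changes the counts, so multiply the conditional probabilities along the sequence:
P = 4/16 × 3/15 × 10/14 × 2/13 = 240/43680 = 1/182.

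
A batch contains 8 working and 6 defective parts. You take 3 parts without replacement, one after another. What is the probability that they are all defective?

P = 6/14 × 5/13 × 4/12 = 120/2184 = 5/91.

5/91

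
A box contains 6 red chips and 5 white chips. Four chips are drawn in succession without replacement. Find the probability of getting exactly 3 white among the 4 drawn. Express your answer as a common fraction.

2/11

One ordering (white drawn first) has probability 5/11 × 4/10 × 3/9 × 6/8 = 360/7920 = 1/22.
There are C(4,3) = 4 such orderings, each equally likely, so P = 4 × 1/22 = 2/11.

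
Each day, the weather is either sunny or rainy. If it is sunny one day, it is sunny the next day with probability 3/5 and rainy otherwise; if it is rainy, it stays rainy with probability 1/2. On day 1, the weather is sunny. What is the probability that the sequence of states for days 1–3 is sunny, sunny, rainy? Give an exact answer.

6/25

Day 1 is given. For each transition, use the conditional probability from the current state:
P(sunny | sunny) = 3/5; P(rainy | sunny) = 2/5.
P = 3/5 × 2/5 = 6/25.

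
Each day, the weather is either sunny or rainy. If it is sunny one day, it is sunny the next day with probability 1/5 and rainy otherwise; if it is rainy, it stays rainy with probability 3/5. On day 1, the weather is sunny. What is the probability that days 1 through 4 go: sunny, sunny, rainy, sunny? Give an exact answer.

8/125

Day 1 is given. For each transition, use the conditional probability from the current state:
P(sunny | sunny) = 1/5; P(rainy | sunny) = 4/5; P(sunny | rainy) = 2/5.
P = 1/5 × 4/5 × 2/5 = 8/125.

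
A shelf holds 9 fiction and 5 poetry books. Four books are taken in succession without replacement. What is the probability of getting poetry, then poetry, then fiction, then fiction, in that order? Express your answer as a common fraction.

Multiply the probability of each draw given the previous ones:
P = 5/14 × 4/13 × 9/12 × 8/11 = 1440/24024 = 60/1001.

60/1001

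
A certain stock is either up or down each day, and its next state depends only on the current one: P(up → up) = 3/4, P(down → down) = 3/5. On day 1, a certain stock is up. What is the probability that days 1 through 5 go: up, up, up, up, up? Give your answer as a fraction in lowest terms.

81/256

Day 1 is given. For each transition, use the conditional probability from the current state:
P(up | up) = 3/4; P(up | up) = 3/4; P(up | up) = 3/4; P(up | up) = 3/4.
P = 3/4 × 3/4 × 3/4 × 3/4 = 81/256.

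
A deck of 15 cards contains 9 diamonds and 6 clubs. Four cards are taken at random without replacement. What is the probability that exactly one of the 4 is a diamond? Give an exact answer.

One ordering (a diamond drawn first) has probability 9/15 × 6/14 × 5/13 × 4/12 = 1080/32760 = 3/91.
There are C(4,1) = 4 such orderings, each equally likely, so P = 4 × 3/91 = 12/91.

12/91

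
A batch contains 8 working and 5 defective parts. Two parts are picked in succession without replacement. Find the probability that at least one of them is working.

34/39

P(no working) = 5/13 × 4/12 = 20/156 = 5/39.
P(at least one) = 1 − 5/39 = 34/39.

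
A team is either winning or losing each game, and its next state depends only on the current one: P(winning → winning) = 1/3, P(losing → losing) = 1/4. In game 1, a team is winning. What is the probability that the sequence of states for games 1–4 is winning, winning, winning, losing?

2/27

Game 1 is given. For each transition, use the conditional probability from the current state:
P(winning | winning) = 1/3; P(winning | winning) = 1/3; P(losing | winning) = 2/3.
P = 1/3 × 1/3 × 2/3 = 2/27.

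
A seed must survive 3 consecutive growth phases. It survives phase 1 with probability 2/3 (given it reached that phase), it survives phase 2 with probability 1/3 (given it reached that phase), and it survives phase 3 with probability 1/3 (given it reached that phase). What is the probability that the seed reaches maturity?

2/27

Each stage is reached only if all earlier stages succeed, so
P = 2/3 × 1/3 × 1/3 = 2/27.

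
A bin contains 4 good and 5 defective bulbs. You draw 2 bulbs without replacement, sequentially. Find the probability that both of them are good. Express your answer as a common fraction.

P(all good) = 4/9 × 3/8 = 12/72 = 1/6.

1/6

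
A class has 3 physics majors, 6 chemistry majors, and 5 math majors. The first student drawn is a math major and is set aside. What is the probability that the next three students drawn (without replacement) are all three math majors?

2/143

After the first draw, 4 of the remaining 13 students are math majors.
P = 4/13 × 3/12 × 2/11 = 24/1716 = 2/143.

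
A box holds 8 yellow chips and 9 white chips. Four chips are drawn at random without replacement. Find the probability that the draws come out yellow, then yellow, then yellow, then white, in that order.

Multiply the probability of each draw given the previous ones:
P = 8/17 × 7/16 × 6/15 × 9/14 = 3024/57120 = 9/170.

9/170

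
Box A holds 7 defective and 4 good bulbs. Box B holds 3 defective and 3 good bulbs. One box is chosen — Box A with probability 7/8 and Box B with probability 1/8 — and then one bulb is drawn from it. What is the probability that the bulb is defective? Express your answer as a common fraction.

From Box A: P(defective) = 7/11.
From Box B: P(defective) = 3/6.
Total probability = (7/8)(7/11) + (1/8)(3/6) = 109/176.

109/176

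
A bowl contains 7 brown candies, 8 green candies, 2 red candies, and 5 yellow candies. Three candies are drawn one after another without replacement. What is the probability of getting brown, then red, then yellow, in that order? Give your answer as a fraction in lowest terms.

Chain rule:
P = 7/22 × 2/21 × 5/20 = 70/9240 = 1/132.

1/132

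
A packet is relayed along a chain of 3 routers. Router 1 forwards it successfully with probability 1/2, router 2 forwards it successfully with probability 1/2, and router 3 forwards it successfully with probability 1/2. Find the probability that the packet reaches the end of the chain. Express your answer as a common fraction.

The events are sequential, so multiply the conditional probabilities:
P = 1/2 × 1/2 × 1/2 = 1/8.

1/8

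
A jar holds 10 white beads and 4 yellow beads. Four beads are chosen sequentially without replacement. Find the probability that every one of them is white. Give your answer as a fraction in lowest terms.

30/143

P = 10/14 × 9/13 × 8/12 × 7/11 = 5040/24024 = 30/143.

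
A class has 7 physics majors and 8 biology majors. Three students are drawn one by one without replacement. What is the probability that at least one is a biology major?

P(no biology majors) = 7/15 × 6/14 × 5/13 = 210/2730 = 1/13.
P(at least one) = 1 − 1/13 = 12/13.

12/13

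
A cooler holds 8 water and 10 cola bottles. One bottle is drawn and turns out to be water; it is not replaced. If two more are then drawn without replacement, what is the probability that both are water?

After the first draw, 7 of the remaining 17 bottles are water.
P = 7/17 × 6/16 = 42/272 = 21/136.

21/136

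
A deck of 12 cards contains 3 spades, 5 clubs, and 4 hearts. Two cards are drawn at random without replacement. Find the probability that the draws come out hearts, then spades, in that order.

1/11

Chain rule:
P = 4/12 × 3/11 = 12/132 = 1/11.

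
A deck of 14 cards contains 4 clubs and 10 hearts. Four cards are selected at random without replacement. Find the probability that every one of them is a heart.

30/143

P(all hearts) = 10/14 × 9/13 × 8/12 × 7/11 = 5040/24024 = 30/143.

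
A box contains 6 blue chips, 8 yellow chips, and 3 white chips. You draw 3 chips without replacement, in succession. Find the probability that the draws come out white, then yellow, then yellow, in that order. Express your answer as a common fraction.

7/170

Multiply the probability of each draw given the previous ones:
P = 3/17 × 8/16 × 7/15 = 168/4080 = 7/170.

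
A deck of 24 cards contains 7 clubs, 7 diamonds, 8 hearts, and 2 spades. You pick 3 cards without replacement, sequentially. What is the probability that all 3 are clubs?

35/2024

P = 7/24 × 6/23 × 5/22 = 210/12144 = 35/2024.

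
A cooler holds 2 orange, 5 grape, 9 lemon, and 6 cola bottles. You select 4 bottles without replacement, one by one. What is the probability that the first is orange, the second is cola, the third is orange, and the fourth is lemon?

Multiply the probability of each draw given the previous ones:
P = 2/22 × 6/21 × 1/20 × 9/19 = 108/175560 = 9/14630.

9/14630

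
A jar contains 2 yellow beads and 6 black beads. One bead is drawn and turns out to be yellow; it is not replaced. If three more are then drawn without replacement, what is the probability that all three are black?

With the first bead removed, 6 black remain out of 7.
P = 6/7 × 5/6 × 4/5 = 120/210 = 4/7.

4/7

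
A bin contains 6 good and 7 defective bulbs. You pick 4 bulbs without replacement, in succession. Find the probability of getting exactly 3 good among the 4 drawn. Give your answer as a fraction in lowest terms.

One ordering (good drawn first) has probability 6/13 × 5/12 × 4/11 × 7/10 = 840/17160 = 7/143.
There are C(4,3) = 4 such orderings, each equally likely, so P = 4 × 7/143 = 28/143.

28/143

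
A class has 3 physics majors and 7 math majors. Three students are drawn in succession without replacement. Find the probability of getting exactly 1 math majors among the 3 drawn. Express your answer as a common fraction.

7/40

One ordering (a math major drawn first) has probability 7/10 × 3/9 × 2/8 = 42/720 = 7/120.
There are C(3,1) = 3 such orderings, each equally likely, so P = 3 × 7/120 = 7/40.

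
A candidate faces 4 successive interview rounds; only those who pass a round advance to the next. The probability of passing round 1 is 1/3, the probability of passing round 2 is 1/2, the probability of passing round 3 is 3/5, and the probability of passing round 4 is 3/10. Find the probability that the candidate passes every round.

Multiplying along the chain,
P = 1/3 × 1/2 × 3/5 × 3/10 = 9/300 = 3/100.

3/100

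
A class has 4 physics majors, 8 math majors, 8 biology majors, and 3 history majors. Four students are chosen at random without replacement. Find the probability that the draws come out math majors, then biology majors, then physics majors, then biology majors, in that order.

Chain rule:
P = 8/23 × 8/22 × 4/21 × 7/20 = 1792/212520 = 32/3795.

32/3795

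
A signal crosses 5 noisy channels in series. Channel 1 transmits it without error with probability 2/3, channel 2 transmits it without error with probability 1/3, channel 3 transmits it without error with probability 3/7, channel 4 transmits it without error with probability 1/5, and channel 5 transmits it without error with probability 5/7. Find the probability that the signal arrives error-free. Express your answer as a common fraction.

Each stage is reached only if all earlier stages succeed, so
P = 2/3 × 1/3 × 3/7 × 1/5 × 5/7 = 30/2205 = 2/147.

2/147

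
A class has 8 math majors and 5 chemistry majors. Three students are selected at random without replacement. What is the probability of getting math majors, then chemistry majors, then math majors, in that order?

Chain rule:
P = 8/13 × 5/12 × 7/11 = 280/1716 = 70/429.

70/429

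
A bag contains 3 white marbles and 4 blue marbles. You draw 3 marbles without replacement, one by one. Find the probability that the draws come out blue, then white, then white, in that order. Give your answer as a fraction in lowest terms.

4/35

Each draw changes the counts, so multiply the conditional probabilities along the sequence:
P = 4/7 × 3/6 × 2/5 = 24/210 = 4/35.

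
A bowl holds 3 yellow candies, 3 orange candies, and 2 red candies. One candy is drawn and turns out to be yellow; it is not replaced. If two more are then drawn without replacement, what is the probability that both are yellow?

1/21

After the first draw, 2 of the remaining 7 candies are yellow.
P = 2/7 × 1/6 = 2/42 = 1/21.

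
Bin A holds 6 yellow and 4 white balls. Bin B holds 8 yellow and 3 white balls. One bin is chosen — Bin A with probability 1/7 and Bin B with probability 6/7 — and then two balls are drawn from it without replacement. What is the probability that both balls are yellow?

From Bin A: P(both yellow) = (6/10)(5/9) = 1/3.
From Bin B: P(both yellow) = (8/11)(7/10) = 28/55.
Total probability = (1/7)(1/3) + (6/7)(28/55) = 559/1155.

559/1155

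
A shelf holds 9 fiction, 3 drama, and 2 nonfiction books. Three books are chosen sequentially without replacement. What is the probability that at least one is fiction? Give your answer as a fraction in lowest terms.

177/182

P(no fiction) = 5/14 × 4/13 × 3/12 = 60/2184 = 5/182.
P(at least one) = 1 − 5/182 = 177/182.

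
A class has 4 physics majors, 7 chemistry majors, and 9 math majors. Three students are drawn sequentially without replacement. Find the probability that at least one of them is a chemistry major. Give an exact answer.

P(no chemistry majors) = 13/20 × 12/19 × 11/18 = 1716/6840 = 143/570.
P(at least one) = 1 − 143/570 = 427/570.

427/570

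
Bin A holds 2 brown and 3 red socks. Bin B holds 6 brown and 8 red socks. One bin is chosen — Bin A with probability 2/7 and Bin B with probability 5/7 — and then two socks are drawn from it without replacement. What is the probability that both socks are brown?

From Bin A: P(both brown) = (2/5)(1/4) = 1/10.
From Bin B: P(both brown) = (6/14)(5/13) = 15/91.
Total probability = (2/7)(1/10) + (5/7)(15/91) = 466/3185.

466/3185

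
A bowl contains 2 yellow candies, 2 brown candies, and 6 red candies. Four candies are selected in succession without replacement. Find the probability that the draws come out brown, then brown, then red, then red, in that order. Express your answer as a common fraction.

1/84

Multiply the probability of each draw given the previous ones:
P = 2/10 × 1/9 × 6/8 × 5/7 = 60/5040 = 1/84.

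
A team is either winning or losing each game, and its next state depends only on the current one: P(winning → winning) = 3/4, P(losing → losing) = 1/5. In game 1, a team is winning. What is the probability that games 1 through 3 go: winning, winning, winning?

Game 1 is given. For each transition, use the conditional probability from the current state:
P(winning | winning) = 3/4; P(winning | winning) = 3/4.
P = 3/4 × 3/4 = 9/16.

9/16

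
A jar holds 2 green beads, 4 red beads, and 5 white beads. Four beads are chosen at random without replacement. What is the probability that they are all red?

1/330

P(all red) = 4/11 × 3/10 × 2/9 × 1/8 = 24/7920 = 1/330.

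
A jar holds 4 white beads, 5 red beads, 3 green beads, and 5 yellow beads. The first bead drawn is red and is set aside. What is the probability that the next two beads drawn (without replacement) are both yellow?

1/12

With the first bead removed, 5 yellow remain out of 16.
P = 5/16 × 4/15 = 20/240 = 1/12.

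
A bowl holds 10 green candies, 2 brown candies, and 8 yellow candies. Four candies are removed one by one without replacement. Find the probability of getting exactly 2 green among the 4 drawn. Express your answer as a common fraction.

135/323

One ordering (green drawn first) has probability 10/20 × 9/19 × 10/18 × 9/17 = 8100/116280 = 45/646.
There are C(4,2) = 6 such orderings, each equally likely, so P = 6 × 45/646 = 135/323.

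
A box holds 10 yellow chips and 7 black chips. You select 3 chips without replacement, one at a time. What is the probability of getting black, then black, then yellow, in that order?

7/68

Each draw changes the counts, so multiply the conditional probabilities along the sequence:
P = 7/17 × 6/16 × 10/15 = 420/4080 = 7/68.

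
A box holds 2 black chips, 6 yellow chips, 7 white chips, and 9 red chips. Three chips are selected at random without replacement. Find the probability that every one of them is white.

35/2024

P(every draw is white) = 7/24 × 6/23 × 5/22 = 210/12144 = 35/2024.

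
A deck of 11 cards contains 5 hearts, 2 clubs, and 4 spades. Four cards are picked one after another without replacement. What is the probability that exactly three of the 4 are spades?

One ordering (spades drawn first) has probability 4/11 × 3/10 × 2/9 × 7/8 = 168/7920 = 7/330.
There are C(4,3) = 4 such orderings, each equally likely, so P = 4 × 7/330 = 14/165.

14/165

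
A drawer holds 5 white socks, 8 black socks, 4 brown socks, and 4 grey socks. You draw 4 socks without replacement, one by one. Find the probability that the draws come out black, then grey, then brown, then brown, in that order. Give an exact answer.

16/5985

Chain rule:
P = 8/21 × 4/20 × 4/19 × 3/18 = 384/143640 = 16/5985.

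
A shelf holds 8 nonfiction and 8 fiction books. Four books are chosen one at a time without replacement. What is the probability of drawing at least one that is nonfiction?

25/26

P(no nonfiction) = 8/16 × 7/15 × 6/14 × 5/13 = 1680/43680 = 1/26.
P(at least one) = 1 − 1/26 = 25/26.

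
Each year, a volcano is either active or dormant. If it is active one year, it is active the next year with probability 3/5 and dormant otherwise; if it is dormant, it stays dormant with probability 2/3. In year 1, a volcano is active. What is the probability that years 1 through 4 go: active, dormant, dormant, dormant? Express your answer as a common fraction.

Year 1 is given. For each transition, use the conditional probability from the current state:
P(dormant | active) = 2/5; P(dormant | dormant) = 2/3; P(dormant | dormant) = 2/3.
P = 2/5 × 2/3 × 2/3 = 8/45.

8/45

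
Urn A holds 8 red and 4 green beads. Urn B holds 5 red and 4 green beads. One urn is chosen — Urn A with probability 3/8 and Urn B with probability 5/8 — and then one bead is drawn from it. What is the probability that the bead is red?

43/72

From Urn A: P(red) = 8/12.
From Urn B: P(red) = 5/9.
Total probability = (3/8)(8/12) + (5/8)(5/9) = 43/72.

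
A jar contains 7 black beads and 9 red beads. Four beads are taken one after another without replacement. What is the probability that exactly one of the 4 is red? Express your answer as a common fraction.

9/52

One ordering (red drawn first) has probability 9/16 × 7/15 × 6/14 × 5/13 = 1890/43680 = 9/208.
There are C(4,1) = 4 such orderings, each equally likely, so P = 4 × 9/208 = 9/52.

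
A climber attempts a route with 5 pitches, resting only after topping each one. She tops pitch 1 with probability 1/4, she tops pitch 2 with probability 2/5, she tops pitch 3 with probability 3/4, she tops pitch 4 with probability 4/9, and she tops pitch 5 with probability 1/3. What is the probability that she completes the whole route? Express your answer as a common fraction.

Each stage is reached only if all earlier stages succeed, so
P = 1/4 × 2/5 × 3/4 × 4/9 × 1/3 = 24/2160 = 1/90.

1/90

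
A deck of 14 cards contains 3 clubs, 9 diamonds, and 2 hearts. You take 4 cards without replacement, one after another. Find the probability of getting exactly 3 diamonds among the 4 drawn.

60/143

One ordering (diamonds drawn first) has probability 9/14 × 8/13 × 7/12 × 5/11 = 2520/24024 = 15/143.
There are C(4,3) = 4 such orderings, each equally likely, so P = 4 × 15/143 = 60/143.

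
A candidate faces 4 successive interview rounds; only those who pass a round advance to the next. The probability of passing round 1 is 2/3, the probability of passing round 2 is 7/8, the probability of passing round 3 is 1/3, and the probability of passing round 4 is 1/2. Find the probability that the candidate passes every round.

7/72

Each stage is reached only if all earlier stages succeed, so
P = 2/3 × 7/8 × 1/3 × 1/2 = 14/144 = 7/72.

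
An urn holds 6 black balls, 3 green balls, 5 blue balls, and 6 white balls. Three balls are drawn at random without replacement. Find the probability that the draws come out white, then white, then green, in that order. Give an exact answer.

1/76

Chain rule:
P = 6/20 × 5/19 × 3/18 = 90/6840 = 1/76.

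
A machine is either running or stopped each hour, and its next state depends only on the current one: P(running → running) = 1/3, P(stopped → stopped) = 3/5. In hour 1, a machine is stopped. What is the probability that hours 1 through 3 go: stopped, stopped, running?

6/25

Hour 1 is given. For each transition, use the conditional probability from the current state:
P(stopped | stopped) = 3/5; P(running | stopped) = 2/5.
P = 3/5 × 2/5 = 6/25.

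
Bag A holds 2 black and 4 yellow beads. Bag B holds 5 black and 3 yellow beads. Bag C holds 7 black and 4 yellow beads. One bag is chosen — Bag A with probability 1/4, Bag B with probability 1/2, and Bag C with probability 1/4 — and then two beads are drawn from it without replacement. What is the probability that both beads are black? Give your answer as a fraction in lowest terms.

From Bag A: P(both black) = (2/6)(1/5) = 1/15.
From Bag B: P(both black) = (5/8)(4/7) = 5/14.
From Bag C: P(both black) = (7/11)(6/10) = 21/55.
Total probability = (1/4)(1/15) + (1/2)(5/14) + (1/4)(21/55) = 1343/4620.

1343/4620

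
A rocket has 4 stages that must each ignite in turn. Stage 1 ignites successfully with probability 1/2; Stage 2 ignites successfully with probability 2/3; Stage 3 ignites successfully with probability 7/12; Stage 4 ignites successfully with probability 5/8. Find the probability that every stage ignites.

Multiplying along the chain,
P = 1/2 × 2/3 × 7/12 × 5/8 = 70/576 = 35/288.

35/288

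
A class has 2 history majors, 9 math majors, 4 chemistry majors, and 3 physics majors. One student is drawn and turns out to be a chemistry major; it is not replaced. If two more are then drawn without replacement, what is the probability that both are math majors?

9/34

With the first student removed, 9 math majors remain out of 17.
P = 9/17 × 8/16 = 72/272 = 9/34.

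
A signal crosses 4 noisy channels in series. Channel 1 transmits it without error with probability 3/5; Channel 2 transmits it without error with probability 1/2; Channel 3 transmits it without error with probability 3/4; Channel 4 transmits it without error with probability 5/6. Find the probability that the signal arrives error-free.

The events are sequential, so multiply the conditional probabilities:
P = 3/5 × 1/2 × 3/4 × 5/6 = 45/240 = 3/16.

3/16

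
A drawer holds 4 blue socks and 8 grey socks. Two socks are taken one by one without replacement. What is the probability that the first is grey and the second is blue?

Each draw changes the counts, so multiply the conditional probabilities along the sequence:
P = 8/12 × 4/11 = 32/132 = 8/33.

8/33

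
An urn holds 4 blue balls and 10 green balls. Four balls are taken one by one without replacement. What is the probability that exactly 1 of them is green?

One ordering (green drawn first) has probability 10/14 × 4/13 × 3/12 × 2/11 = 240/24024 = 10/1001.
There are C(4,1) = 4 such orderings, each equally likely, so P = 4 × 10/1001 = 40/1001.

40/1001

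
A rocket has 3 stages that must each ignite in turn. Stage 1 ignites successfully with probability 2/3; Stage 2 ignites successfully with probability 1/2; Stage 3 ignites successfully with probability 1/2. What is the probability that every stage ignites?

Multiplying along the chain,
P = 2/3 × 1/2 × 1/2 = 2/12 = 1/6.

1/6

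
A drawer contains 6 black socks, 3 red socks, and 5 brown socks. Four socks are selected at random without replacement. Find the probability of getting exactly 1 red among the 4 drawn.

45/91

One ordering (red drawn first) has probability 3/14 × 11/13 × 10/12 × 9/11 = 2970/24024 = 45/364.
There are C(4,1) = 4 such orderings, each equally likely, so P = 4 × 45/364 = 45/91.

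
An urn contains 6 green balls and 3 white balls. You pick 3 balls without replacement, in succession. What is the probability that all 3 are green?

5/21

P = 6/9 × 5/8 × 4/7 = 120/504 = 5/21.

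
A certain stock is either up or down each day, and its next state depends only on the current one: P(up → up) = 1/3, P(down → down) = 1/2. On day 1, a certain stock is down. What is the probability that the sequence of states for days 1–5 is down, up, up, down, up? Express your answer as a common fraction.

Day 1 is given. For each transition, use the conditional probability from the current state:
P(up | down) = 1/2; P(up | up) = 1/3; P(down | up) = 2/3; P(up | down) = 1/2.
P = 1/2 × 1/3 × 2/3 × 1/2 = 2/36 = 1/18.

1/18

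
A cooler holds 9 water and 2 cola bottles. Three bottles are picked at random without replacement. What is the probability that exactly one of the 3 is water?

One ordering (water drawn first) has probability 9/11 × 2/10 × 1/9 = 18/990 = 1/55.
There are C(3,1) = 3 such orderings, each equally likely, so P = 3 × 1/55 = 3/55.

3/55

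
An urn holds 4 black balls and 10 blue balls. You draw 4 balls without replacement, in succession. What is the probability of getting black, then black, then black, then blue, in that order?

10/1001

Multiply the probability of each draw given the previous ones:
P = 4/14 × 3/13 × 2/12 × 10/11 = 240/24024 = 10/1001.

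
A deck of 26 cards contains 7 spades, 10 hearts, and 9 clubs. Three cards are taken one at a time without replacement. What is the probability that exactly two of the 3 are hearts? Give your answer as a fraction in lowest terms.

18/65

One ordering (hearts drawn first) has probability 10/26 × 9/25 × 16/24 = 1440/15600 = 6/65.
There are C(3,2) = 3 such orderings, each equally likely, so P = 3 × 6/65 = 18/65.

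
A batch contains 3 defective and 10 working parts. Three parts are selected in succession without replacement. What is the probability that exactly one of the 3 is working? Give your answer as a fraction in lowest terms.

One ordering (working drawn first) has probability 10/13 × 3/12 × 2/11 = 60/1716 = 5/143.
There are C(3,1) = 3 such orderings, each equally likely, so P = 3 × 5/143 = 15/143.

15/143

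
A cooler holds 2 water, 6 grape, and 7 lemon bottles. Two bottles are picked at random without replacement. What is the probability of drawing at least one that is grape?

23/35

P(no grape) = 9/15 × 8/14 = 72/210 = 12/35.
P(at least one) = 1 − 12/35 = 23/35.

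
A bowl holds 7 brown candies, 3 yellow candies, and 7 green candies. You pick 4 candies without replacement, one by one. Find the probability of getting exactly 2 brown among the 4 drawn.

One ordering (brown drawn first) has probability 7/17 × 6/16 × 10/15 × 9/14 = 3780/57120 = 9/136.
There are C(4,2) = 6 such orderings, each equally likely, so P = 6 × 9/136 = 27/68.

27/68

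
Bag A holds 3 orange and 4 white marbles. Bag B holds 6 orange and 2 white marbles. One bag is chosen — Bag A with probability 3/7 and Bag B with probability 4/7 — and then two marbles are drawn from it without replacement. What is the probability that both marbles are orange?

From Bag A: P(both orange) = (3/7)(2/6) = 1/7.
From Bag B: P(both orange) = (6/8)(5/7) = 15/28.
Total probability = (3/7)(1/7) + (4/7)(15/28) = 18/49.

18/49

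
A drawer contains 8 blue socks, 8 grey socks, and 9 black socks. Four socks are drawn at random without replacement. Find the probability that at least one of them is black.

P(no black) = 16/25 × 15/24 × 14/23 × 13/22 = 43680/303600 = 182/1265.
P(at least one) = 1 − 182/1265 = 1083/1265.

1083/1265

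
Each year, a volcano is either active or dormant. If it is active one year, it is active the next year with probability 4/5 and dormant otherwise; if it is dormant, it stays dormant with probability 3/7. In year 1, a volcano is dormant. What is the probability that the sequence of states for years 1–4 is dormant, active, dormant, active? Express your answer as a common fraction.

16/245

Year 1 is given. For each transition, use the conditional probability from the current state:
P(active | dormant) = 4/7; P(dormant | active) = 1/5; P(active | dormant) = 4/7.
P = 4/7 × 1/5 × 4/7 = 16/245.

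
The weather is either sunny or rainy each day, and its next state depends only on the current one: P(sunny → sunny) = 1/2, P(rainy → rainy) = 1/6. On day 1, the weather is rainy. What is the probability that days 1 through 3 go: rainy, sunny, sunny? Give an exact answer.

5/12

Day 1 is given. For each transition, use the conditional probability from the current state:
P(sunny | rainy) = 5/6; P(sunny | sunny) = 1/2.
P = 5/6 × 1/2 = 5/12.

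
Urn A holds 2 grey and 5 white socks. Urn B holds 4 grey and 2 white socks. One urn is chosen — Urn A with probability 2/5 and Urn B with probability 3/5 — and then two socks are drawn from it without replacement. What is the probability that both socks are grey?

136/525

From Urn A: P(both grey) = (2/7)(1/6) = 1/21.
From Urn B: P(both grey) = (4/6)(3/5) = 2/5.
Total probability = (2/5)(1/21) + (3/5)(2/5) = 136/525.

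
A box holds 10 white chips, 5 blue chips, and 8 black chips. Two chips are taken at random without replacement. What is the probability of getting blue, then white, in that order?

Multiply the probability of each draw given the previous ones:
P = 5/23 × 10/22 = 50/506 = 25/253.

25/253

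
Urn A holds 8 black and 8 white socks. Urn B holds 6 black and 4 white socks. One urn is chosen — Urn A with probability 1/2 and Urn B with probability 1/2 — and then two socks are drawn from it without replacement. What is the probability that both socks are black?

17/60

From Urn A: P(both black) = (8/16)(7/15) = 7/30.
From Urn B: P(both black) = (6/10)(5/9) = 1/3.
Total probability = (1/2)(7/30) + (1/2)(1/3) = 17/60.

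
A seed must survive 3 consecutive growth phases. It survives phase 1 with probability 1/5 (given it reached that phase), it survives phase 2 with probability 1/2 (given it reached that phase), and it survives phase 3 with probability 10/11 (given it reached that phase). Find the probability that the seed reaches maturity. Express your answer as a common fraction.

Multiplying along the chain,
P = 1/5 × 1/2 × 10/11 = 10/110 = 1/11.

1/11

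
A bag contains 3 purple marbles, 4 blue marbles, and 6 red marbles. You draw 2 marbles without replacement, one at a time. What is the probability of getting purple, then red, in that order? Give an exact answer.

Multiply the probability of each draw given the previous ones:
P = 3/13 × 6/12 = 18/156 = 3/26.

3/26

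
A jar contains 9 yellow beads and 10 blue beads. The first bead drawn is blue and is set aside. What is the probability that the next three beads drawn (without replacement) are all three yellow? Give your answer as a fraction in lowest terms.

7/68

After the first draw, 9 of the remaining 18 beads are yellow.
P = 9/18 × 8/17 × 7/16 = 504/4896 = 7/68.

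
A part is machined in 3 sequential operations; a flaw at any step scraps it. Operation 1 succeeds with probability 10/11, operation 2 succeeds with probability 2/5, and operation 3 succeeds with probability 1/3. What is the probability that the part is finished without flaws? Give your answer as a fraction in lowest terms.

Multiplying along the chain,
P = 10/11 × 2/5 × 1/3 = 20/165 = 4/33.

4/33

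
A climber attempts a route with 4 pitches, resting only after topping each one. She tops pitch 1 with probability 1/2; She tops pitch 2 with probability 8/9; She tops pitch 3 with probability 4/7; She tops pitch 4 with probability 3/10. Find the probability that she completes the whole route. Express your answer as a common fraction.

The events are sequential, so multiply the conditional probabilities:
P = 1/2 × 8/9 × 4/7 × 3/10 = 96/1260 = 8/105.

8/105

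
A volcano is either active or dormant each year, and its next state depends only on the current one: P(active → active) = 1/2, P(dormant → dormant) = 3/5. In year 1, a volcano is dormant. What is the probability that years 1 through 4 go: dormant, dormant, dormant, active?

Year 1 is given. For each transition, use the conditional probability from the current state:
P(dormant | dormant) = 3/5; P(dormant | dormant) = 3/5; P(active | dormant) = 2/5.
P = 3/5 × 3/5 × 2/5 = 18/125.

18/125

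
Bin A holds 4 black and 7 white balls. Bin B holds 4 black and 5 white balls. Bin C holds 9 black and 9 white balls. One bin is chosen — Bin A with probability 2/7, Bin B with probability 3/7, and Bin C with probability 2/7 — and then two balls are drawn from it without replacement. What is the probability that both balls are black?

2223/13090

From Bin A: P(both black) = (4/11)(3/10) = 6/55.
From Bin B: P(both black) = (4/9)(3/8) = 1/6.
From Bin C: P(both black) = (9/18)(8/17) = 4/17.
Total probability = (2/7)(6/55) + (3/7)(1/6) + (2/7)(4/17) = 2223/13090.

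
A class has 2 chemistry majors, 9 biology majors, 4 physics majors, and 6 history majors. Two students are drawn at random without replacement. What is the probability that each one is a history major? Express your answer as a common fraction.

1/14

P(all history majors) = 6/21 × 5/20 = 30/420 = 1/14.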